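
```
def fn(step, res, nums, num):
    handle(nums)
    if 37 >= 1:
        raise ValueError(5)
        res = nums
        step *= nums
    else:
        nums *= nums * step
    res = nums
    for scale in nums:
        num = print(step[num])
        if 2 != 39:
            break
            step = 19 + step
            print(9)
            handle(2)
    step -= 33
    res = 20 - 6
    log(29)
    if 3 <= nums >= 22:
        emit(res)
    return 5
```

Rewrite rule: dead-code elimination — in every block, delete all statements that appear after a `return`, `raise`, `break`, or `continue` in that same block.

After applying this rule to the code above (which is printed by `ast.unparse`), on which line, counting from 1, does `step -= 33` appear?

12

Transformed code:
def fn(step, res, nums, num):
    handle(nums)
    if 37 >= 1:
        raise ValueError(5)
    else:
        nums *= nums * step
    res = nums
    for scale in nums:
        num = print(step[num])
        if 2 != 39:
            break
    step -= 33
    res = 20 - 6
    log(29)
    if 3 <= nums >= 22:
        emit(res)
    return 5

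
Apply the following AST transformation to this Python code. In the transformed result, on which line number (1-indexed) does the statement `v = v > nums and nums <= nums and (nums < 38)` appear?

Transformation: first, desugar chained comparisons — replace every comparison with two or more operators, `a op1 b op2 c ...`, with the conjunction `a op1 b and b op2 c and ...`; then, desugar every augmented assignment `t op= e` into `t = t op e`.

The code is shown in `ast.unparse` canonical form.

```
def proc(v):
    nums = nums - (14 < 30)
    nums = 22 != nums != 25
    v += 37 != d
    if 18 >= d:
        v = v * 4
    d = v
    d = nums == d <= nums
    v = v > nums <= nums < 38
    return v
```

Transformed code:
def proc(v):
    nums = nums - (14 < 30)
    nums = 22 != nums and nums != 25
    v = v + (37 != d)
    if 18 >= d:
        v = v * 4
    d = v
    d = nums == d and d <= nums
    v = v > nums and nums <= nums and (nums < 38)
    return v

9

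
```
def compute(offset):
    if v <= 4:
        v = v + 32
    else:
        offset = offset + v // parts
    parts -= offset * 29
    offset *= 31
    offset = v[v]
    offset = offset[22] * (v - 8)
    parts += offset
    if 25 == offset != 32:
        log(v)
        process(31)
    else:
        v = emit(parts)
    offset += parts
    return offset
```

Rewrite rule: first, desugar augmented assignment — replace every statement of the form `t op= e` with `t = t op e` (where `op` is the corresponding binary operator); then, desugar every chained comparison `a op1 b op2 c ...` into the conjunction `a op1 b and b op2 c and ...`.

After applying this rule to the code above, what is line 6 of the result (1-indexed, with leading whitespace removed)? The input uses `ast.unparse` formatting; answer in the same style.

Transformed code:
def compute(offset):
    if v <= 4:
        v = v + 32
    else:
        offset = offset + v // parts
    parts = parts - offset * 29
    offset = offset * 31
    offset = v[v]
    offset = offset[22] * (v - 8)
    parts = parts + offset
    if 25 == offset and offset != 32:
        log(v)
        process(31)
    else:
        v = emit(parts)
    offset = offset + parts
    return offset

parts = parts - offset * 29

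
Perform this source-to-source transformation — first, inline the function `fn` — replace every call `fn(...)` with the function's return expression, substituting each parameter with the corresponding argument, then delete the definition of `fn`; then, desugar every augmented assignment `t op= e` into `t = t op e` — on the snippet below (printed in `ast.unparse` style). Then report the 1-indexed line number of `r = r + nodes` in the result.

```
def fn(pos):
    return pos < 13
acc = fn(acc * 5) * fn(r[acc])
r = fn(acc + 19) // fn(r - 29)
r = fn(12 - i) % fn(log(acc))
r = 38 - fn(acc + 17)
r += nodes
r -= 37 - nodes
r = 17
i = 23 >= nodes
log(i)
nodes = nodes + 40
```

5

Transformed code:
acc = (acc * 5 < 13) * (r[acc] < 13)
r = (acc + 19 < 13) // (r - 29 < 13)
r = (12 - i < 13) % (log(acc) < 13)
r = 38 - (acc + 17 < 13)
r = r + nodes
r = r - (37 - nodes)
r = 17
i = 23 >= nodes
log(i)
nodes = nodes + 40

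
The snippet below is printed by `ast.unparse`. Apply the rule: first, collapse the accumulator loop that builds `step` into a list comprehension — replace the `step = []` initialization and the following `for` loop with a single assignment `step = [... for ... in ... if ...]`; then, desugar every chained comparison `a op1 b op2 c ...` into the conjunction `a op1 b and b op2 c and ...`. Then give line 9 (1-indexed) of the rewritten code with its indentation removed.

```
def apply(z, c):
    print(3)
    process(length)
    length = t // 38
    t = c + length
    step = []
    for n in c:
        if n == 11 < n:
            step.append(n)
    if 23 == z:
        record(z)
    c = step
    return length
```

Transformed code:
def apply(z, c):
    print(3)
    process(length)
    length = t // 38
    t = c + length
    step = [n for n in c if n == 11 and 11 < n]
    if 23 == z:
        record(z)
    c = step
    return length

c = step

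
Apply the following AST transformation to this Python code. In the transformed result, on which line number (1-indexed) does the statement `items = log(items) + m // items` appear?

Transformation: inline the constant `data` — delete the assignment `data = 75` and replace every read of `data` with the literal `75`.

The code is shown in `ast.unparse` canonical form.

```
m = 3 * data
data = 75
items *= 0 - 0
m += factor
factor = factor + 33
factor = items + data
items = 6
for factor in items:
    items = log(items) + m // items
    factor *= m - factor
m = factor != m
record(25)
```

Transformed code:
m = 3 * 75
items *= 0 - 0
m += factor
factor = factor + 33
factor = items + 75
items = 6
for factor in items:
    items = log(items) + m // items
    factor *= m - factor
m = factor != m
record(25)

8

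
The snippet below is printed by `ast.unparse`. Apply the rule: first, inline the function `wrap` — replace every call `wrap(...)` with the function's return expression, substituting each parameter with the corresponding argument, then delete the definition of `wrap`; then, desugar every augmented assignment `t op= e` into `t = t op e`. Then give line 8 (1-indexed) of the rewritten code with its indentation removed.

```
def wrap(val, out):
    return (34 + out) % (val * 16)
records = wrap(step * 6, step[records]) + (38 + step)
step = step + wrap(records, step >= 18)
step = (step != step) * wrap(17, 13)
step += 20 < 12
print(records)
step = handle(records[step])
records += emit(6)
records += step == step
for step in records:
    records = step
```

Transformed code:
records = (34 + step[records]) % (step * 6 * 16) + (38 + step)
step = step + (34 + (step >= 18)) % (records * 16)
step = (step != step) * ((34 + 13) % (17 * 16))
step = step + (20 < 12)
print(records)
step = handle(records[step])
records = records + emit(6)
records = records + (step == step)
for step in records:
    records = step

records = records + (step == step)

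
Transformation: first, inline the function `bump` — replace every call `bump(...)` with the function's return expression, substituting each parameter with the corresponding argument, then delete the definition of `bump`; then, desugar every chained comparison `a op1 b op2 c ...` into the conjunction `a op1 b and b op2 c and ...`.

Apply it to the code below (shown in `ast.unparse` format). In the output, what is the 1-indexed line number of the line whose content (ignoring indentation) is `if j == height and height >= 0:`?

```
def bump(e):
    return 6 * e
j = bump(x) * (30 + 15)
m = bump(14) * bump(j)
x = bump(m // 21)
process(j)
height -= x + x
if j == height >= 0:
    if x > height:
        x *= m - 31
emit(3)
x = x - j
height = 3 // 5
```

6

Transformed code:
j = 6 * x * (30 + 15)
m = 6 * 14 * (6 * j)
x = 6 * (m // 21)
process(j)
height -= x + x
if j == height and height >= 0:
    if x > height:
        x *= m - 31
emit(3)
x = x - j
height = 3 // 5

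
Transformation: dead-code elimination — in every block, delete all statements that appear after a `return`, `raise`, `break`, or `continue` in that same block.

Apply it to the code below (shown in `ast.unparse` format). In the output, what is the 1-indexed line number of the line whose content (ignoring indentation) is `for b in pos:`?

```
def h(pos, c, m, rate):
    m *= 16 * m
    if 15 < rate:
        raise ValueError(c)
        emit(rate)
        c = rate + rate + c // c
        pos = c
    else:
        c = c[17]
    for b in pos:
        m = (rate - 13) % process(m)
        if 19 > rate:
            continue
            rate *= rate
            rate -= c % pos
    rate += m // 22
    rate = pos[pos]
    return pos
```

7

Transformed code:
def h(pos, c, m, rate):
    m *= 16 * m
    if 15 < rate:
        raise ValueError(c)
    else:
        c = c[17]
    for b in pos:
        m = (rate - 13) % process(m)
        if 19 > rate:
            continue
    rate += m // 22
    rate = pos[pos]
    return pos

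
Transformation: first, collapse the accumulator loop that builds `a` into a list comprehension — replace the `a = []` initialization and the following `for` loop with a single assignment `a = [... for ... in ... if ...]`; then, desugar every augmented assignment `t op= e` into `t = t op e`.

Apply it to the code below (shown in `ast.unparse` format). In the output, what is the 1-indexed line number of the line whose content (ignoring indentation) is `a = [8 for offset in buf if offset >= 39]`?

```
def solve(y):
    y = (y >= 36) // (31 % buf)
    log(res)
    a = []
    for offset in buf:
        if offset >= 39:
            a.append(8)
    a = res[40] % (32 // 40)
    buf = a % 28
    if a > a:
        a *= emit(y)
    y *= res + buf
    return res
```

Transformed code:
def solve(y):
    y = (y >= 36) // (31 % buf)
    log(res)
    a = [8 for offset in buf if offset >= 39]
    a = res[40] % (32 // 40)
    buf = a % 28
    if a > a:
        a = a * emit(y)
    y = y * (res + buf)
    return res

4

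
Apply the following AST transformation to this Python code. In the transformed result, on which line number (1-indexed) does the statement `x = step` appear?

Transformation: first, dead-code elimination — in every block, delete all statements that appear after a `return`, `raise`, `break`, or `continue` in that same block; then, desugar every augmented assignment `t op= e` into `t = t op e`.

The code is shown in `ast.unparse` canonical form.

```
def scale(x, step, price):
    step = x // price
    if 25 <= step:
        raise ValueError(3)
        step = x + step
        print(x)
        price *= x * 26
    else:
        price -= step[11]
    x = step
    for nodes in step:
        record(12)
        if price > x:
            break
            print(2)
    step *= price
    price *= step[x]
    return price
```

Transformed code:
def scale(x, step, price):
    step = x // price
    if 25 <= step:
        raise ValueError(3)
    else:
        price = price - step[11]
    x = step
    for nodes in step:
        record(12)
        if price > x:
            break
    step = step * price
    price = price * step[x]
    return price

7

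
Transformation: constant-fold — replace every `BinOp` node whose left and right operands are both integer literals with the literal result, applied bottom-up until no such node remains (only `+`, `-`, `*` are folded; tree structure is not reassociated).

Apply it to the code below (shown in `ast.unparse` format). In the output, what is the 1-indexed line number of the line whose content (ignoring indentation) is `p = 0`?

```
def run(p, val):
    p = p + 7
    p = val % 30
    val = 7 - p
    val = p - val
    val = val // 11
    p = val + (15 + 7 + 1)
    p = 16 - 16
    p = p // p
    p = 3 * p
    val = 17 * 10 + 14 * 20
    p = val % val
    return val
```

Transformed code:
def run(p, val):
    p = p + 7
    p = val % 30
    val = 7 - p
    val = p - val
    val = val // 11
    p = val + 23
    p = 0
    p = p // p
    p = 3 * p
    val = 450
    p = val % val
    return val

8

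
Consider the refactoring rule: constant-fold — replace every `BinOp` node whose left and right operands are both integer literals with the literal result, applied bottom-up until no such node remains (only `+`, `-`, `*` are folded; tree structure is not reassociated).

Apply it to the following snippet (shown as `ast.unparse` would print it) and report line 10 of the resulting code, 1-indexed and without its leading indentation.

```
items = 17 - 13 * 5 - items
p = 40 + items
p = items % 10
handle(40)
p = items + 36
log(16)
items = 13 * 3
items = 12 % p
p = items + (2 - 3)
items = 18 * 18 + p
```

Transformed code:
items = -48 - items
p = 40 + items
p = items % 10
handle(40)
p = items + 36
log(16)
items = 39
items = 12 % p
p = items + -1
items = 324 + p

items = 324 + p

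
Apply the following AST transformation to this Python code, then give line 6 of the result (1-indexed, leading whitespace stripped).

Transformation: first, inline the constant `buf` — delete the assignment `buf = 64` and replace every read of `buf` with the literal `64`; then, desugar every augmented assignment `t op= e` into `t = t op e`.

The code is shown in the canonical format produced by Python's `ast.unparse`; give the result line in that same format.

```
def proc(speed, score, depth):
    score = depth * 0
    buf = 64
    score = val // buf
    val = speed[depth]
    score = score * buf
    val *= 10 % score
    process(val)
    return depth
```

val = val * (10 % score)

Transformed code:
def proc(speed, score, depth):
    score = depth * 0
    score = val // 64
    val = speed[depth]
    score = score * 64
    val = val * (10 % score)
    process(val)
    return depth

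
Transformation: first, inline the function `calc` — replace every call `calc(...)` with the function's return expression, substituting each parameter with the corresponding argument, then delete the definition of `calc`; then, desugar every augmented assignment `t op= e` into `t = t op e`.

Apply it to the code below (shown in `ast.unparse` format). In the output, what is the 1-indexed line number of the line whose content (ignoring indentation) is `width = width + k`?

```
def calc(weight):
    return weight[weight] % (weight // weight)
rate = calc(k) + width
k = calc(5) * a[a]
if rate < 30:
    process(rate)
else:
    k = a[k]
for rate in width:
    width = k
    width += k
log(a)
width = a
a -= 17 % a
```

Transformed code:
rate = k[k] % (k // k) + width
k = 5[5] % (5 // 5) * a[a]
if rate < 30:
    process(rate)
else:
    k = a[k]
for rate in width:
    width = k
    width = width + k
log(a)
width = a
a = a - 17 % a

9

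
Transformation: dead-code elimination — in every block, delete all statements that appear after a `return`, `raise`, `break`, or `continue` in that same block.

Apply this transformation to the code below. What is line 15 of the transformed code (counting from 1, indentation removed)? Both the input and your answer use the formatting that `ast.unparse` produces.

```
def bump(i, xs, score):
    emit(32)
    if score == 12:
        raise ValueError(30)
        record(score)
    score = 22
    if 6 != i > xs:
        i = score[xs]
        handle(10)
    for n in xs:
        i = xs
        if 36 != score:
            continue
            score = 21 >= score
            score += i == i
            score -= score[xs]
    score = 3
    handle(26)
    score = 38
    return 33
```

Transformed code:
def bump(i, xs, score):
    emit(32)
    if score == 12:
        raise ValueError(30)
    score = 22
    if 6 != i > xs:
        i = score[xs]
        handle(10)
    for n in xs:
        i = xs
        if 36 != score:
            continue
    score = 3
    handle(26)
    score = 38
    return 33

score = 38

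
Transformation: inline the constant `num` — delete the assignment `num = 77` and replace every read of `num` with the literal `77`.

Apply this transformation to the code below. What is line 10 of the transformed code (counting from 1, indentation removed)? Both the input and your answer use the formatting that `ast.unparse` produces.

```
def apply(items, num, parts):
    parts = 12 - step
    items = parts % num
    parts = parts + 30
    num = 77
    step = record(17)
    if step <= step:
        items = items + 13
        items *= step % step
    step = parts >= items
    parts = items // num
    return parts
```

parts = items // 77

Transformed code:
def apply(items, num, parts):
    parts = 12 - step
    items = parts % 77
    parts = parts + 30
    step = record(17)
    if step <= step:
        items = items + 13
        items *= step % step
    step = parts >= items
    parts = items // 77
    return parts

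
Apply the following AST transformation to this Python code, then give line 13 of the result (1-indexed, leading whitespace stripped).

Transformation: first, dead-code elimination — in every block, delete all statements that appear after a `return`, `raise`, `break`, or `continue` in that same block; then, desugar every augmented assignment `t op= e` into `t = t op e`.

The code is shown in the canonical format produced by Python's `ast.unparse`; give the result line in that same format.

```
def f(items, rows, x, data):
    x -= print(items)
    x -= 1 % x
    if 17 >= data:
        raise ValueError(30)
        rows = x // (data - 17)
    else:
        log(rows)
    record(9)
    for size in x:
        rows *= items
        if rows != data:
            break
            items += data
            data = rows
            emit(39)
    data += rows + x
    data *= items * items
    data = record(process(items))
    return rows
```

Transformed code:
def f(items, rows, x, data):
    x = x - print(items)
    x = x - 1 % x
    if 17 >= data:
        raise ValueError(30)
    else:
        log(rows)
    record(9)
    for size in x:
        rows = rows * items
        if rows != data:
            break
    data = data + (rows + x)
    data = data * (items * items)
    data = record(process(items))
    return rows

data = data + (rows + x)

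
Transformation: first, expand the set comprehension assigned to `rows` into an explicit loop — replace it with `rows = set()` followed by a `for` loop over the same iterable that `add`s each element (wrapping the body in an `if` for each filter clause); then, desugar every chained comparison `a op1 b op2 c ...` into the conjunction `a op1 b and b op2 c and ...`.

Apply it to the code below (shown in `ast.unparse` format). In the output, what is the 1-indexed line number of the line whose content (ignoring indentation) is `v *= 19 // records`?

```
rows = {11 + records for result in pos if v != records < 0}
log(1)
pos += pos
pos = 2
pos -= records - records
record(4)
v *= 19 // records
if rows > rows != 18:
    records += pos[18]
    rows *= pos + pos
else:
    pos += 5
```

10

Transformed code:
rows = set()
for result in pos:
    if v != records and records < 0:
        rows.add(11 + records)
log(1)
pos += pos
pos = 2
pos -= records - records
record(4)
v *= 19 // records
if rows > rows and rows != 18:
    records += pos[18]
    rows *= pos + pos
else:
    pos += 5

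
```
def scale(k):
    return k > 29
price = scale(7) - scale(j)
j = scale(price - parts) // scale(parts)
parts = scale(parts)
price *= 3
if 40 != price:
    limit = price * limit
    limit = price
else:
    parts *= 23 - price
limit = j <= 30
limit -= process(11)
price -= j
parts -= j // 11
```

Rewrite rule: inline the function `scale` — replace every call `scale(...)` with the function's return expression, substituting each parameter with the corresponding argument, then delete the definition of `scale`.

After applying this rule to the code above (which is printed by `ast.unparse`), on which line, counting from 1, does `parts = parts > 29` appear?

Transformed code:
price = (7 > 29) - (j > 29)
j = (price - parts > 29) // (parts > 29)
parts = parts > 29
price *= 3
if 40 != price:
    limit = price * limit
    limit = price
else:
    parts *= 23 - price
limit = j <= 30
limit -= process(11)
price -= j
parts -= j // 11

3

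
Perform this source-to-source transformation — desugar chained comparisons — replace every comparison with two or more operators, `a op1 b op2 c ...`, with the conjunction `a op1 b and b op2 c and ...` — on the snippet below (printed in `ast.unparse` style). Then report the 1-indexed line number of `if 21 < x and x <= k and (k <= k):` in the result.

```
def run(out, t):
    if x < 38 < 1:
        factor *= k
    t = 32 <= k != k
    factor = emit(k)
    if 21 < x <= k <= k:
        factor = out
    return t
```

Transformed code:
def run(out, t):
    if x < 38 and 38 < 1:
        factor *= k
    t = 32 <= k and k != k
    factor = emit(k)
    if 21 < x and x <= k and (k <= k):
        factor = out
    return t

6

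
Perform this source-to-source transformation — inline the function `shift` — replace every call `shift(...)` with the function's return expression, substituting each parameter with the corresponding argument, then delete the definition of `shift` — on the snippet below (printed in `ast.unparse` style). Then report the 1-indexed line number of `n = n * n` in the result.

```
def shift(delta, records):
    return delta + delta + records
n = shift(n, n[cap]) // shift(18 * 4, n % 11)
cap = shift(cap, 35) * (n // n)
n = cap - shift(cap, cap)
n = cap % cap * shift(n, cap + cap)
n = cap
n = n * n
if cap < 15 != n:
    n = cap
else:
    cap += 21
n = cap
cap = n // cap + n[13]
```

Transformed code:
n = (n + n + n[cap]) // (18 * 4 + 18 * 4 + n % 11)
cap = (cap + cap + 35) * (n // n)
n = cap - (cap + cap + cap)
n = cap % cap * (n + n + (cap + cap))
n = cap
n = n * n
if cap < 15 != n:
    n = cap
else:
    cap += 21
n = cap
cap = n // cap + n[13]

6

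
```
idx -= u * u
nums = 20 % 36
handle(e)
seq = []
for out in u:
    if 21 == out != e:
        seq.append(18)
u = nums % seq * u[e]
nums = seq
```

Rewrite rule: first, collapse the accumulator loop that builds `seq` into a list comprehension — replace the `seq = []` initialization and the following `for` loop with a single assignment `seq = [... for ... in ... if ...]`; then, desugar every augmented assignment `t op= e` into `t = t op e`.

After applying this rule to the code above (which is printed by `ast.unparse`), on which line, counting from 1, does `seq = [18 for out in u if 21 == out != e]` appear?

Transformed code:
idx = idx - u * u
nums = 20 % 36
handle(e)
seq = [18 for out in u if 21 == out != e]
u = nums % seq * u[e]
nums = seq

4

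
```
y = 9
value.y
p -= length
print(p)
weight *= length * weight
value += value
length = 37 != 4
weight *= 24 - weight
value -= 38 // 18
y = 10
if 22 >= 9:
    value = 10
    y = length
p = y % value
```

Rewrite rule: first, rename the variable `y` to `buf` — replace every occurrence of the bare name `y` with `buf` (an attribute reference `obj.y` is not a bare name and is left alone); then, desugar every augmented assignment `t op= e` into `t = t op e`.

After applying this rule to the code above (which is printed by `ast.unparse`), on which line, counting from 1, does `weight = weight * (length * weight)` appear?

5

Transformed code:
buf = 9
value.y
p = p - length
print(p)
weight = weight * (length * weight)
value = value + value
length = 37 != 4
weight = weight * (24 - weight)
value = value - 38 // 18
buf = 10
if 22 >= 9:
    value = 10
    buf = length
p = buf % value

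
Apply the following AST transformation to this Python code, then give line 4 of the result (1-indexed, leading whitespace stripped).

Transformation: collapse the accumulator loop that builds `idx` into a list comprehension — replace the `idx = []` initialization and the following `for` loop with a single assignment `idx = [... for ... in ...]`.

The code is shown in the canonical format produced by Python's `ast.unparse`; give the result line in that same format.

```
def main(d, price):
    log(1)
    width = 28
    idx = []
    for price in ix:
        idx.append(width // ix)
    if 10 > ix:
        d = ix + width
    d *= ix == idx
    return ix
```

Transformed code:
def main(d, price):
    log(1)
    width = 28
    idx = [width // ix for price in ix]
    if 10 > ix:
        d = ix + width
    d *= ix == idx
    return ix

idx = [width // ix for price in ix]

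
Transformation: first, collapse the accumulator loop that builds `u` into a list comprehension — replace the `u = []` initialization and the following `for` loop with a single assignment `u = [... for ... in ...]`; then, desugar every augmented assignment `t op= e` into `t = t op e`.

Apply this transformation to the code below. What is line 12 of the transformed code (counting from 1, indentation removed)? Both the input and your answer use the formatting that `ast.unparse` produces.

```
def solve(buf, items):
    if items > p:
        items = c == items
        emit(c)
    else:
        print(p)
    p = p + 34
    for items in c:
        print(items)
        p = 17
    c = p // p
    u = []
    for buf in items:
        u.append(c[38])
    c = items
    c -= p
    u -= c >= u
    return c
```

u = [c[38] for buf in items]

Transformed code:
def solve(buf, items):
    if items > p:
        items = c == items
        emit(c)
    else:
        print(p)
    p = p + 34
    for items in c:
        print(items)
        p = 17
    c = p // p
    u = [c[38] for buf in items]
    c = items
    c = c - p
    u = u - (c >= u)
    return c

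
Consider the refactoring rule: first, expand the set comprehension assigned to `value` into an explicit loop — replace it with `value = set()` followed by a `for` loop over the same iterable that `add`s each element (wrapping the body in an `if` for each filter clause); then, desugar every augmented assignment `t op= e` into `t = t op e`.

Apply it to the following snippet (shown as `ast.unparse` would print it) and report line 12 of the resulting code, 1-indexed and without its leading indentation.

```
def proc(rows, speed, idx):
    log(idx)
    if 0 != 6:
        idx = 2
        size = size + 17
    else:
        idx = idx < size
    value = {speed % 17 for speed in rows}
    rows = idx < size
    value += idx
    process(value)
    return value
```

value = value + idx

Transformed code:
def proc(rows, speed, idx):
    log(idx)
    if 0 != 6:
        idx = 2
        size = size + 17
    else:
        idx = idx < size
    value = set()
    for speed in rows:
        value.add(speed % 17)
    rows = idx < size
    value = value + idx
    process(value)
    return value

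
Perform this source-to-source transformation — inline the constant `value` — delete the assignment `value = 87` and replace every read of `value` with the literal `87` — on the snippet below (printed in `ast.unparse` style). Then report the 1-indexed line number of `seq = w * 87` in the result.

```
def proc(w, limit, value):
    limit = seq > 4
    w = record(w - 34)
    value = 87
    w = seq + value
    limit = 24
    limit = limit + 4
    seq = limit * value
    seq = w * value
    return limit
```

8

Transformed code:
def proc(w, limit, value):
    limit = seq > 4
    w = record(w - 34)
    w = seq + 87
    limit = 24
    limit = limit + 4
    seq = limit * 87
    seq = w * 87
    return limit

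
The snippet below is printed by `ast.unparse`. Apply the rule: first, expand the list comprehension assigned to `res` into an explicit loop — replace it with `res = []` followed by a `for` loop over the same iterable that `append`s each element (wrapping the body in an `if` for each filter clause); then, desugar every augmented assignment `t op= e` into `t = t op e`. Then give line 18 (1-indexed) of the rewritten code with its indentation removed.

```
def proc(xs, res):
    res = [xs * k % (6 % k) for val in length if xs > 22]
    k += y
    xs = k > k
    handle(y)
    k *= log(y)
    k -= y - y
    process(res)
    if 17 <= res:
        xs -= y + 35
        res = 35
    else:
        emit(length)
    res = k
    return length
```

return length

Transformed code:
def proc(xs, res):
    res = []
    for val in length:
        if xs > 22:
            res.append(xs * k % (6 % k))
    k = k + y
    xs = k > k
    handle(y)
    k = k * log(y)
    k = k - (y - y)
    process(res)
    if 17 <= res:
        xs = xs - (y + 35)
        res = 35
    else:
        emit(length)
    res = k
    return length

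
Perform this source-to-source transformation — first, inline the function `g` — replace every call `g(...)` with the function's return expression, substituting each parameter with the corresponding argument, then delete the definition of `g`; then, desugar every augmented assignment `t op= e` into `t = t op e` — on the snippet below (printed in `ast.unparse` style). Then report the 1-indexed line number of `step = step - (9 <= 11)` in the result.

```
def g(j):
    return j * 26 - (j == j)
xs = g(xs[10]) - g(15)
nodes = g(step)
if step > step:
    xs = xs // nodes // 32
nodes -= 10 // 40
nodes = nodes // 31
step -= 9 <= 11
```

7

Transformed code:
xs = xs[10] * 26 - (xs[10] == xs[10]) - (15 * 26 - (15 == 15))
nodes = step * 26 - (step == step)
if step > step:
    xs = xs // nodes // 32
nodes = nodes - 10 // 40
nodes = nodes // 31
step = step - (9 <= 11)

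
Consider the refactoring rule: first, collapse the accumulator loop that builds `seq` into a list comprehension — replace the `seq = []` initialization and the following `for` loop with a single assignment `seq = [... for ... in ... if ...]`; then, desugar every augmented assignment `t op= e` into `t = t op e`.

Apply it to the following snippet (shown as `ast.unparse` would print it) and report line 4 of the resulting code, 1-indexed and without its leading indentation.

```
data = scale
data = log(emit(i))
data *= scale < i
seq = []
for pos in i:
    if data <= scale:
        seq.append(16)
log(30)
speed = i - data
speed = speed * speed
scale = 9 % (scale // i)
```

seq = [16 for pos in i if data <= scale]

Transformed code:
data = scale
data = log(emit(i))
data = data * (scale < i)
seq = [16 for pos in i if data <= scale]
log(30)
speed = i - data
speed = speed * speed
scale = 9 % (scale // i)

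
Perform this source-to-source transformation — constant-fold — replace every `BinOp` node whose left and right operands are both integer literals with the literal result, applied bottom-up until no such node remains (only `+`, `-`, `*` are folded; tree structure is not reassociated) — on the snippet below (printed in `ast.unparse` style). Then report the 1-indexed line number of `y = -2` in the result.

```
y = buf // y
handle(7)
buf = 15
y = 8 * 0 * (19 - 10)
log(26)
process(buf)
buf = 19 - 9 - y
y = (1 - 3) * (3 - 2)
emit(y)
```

Transformed code:
y = buf // y
handle(7)
buf = 15
y = 0
log(26)
process(buf)
buf = 10 - y
y = -2
emit(y)

8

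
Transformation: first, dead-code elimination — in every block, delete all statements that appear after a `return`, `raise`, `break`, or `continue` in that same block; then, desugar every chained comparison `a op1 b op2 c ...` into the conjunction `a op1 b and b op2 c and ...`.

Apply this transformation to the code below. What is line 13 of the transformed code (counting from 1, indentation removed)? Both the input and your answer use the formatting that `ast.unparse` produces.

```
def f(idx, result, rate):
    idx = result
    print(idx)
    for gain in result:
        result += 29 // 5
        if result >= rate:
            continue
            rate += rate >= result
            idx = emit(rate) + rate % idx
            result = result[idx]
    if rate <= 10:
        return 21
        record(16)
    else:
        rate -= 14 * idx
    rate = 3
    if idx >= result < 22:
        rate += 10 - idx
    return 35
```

if idx >= result and result < 22:

Transformed code:
def f(idx, result, rate):
    idx = result
    print(idx)
    for gain in result:
        result += 29 // 5
        if result >= rate:
            continue
    if rate <= 10:
        return 21
    else:
        rate -= 14 * idx
    rate = 3
    if idx >= result and result < 22:
        rate += 10 - idx
    return 35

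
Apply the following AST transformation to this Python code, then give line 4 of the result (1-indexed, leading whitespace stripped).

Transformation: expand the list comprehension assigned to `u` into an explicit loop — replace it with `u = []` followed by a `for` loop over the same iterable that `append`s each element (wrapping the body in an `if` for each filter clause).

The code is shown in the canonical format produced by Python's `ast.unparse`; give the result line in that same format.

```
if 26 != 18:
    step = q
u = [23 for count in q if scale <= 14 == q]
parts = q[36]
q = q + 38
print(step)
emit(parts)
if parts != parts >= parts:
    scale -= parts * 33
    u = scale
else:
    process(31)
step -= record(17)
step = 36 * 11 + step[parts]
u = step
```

for count in q:

Transformed code:
if 26 != 18:
    step = q
u = []
for count in q:
    if scale <= 14 == q:
        u.append(23)
parts = q[36]
q = q + 38
print(step)
emit(parts)
if parts != parts >= parts:
    scale -= parts * 33
    u = scale
else:
    process(31)
step -= record(17)
step = 36 * 11 + step[parts]
u = step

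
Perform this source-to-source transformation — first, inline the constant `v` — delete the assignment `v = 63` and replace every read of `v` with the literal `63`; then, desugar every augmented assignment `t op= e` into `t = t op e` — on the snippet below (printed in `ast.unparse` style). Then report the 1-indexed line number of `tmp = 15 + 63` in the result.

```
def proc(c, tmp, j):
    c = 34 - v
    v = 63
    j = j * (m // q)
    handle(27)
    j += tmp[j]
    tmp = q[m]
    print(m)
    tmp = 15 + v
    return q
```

8

Transformed code:
def proc(c, tmp, j):
    c = 34 - 63
    j = j * (m // q)
    handle(27)
    j = j + tmp[j]
    tmp = q[m]
    print(m)
    tmp = 15 + 63
    return q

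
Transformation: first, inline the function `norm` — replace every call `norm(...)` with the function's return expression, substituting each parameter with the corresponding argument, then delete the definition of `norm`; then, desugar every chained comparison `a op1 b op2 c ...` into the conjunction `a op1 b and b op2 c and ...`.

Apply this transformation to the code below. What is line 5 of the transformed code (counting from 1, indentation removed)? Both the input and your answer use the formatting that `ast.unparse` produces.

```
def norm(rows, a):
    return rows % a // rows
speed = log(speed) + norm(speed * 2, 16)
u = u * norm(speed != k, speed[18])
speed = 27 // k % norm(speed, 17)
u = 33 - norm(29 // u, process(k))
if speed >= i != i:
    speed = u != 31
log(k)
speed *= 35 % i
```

if speed >= i and i != i:

Transformed code:
speed = log(speed) + speed * 2 % 16 // (speed * 2)
u = u * ((speed != k) % speed[18] // (speed != k))
speed = 27 // k % (speed % 17 // speed)
u = 33 - 29 // u % process(k) // (29 // u)
if speed >= i and i != i:
    speed = u != 31
log(k)
speed *= 35 % i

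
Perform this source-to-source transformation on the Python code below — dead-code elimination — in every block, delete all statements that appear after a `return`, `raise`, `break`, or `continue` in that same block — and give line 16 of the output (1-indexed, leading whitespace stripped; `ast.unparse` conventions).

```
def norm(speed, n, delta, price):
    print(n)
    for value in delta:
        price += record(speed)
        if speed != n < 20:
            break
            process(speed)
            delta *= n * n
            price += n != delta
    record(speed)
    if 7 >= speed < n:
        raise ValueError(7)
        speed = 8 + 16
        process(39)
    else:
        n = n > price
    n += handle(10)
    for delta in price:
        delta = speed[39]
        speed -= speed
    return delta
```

return delta

Transformed code:
def norm(speed, n, delta, price):
    print(n)
    for value in delta:
        price += record(speed)
        if speed != n < 20:
            break
    record(speed)
    if 7 >= speed < n:
        raise ValueError(7)
    else:
        n = n > price
    n += handle(10)
    for delta in price:
        delta = speed[39]
        speed -= speed
    return delta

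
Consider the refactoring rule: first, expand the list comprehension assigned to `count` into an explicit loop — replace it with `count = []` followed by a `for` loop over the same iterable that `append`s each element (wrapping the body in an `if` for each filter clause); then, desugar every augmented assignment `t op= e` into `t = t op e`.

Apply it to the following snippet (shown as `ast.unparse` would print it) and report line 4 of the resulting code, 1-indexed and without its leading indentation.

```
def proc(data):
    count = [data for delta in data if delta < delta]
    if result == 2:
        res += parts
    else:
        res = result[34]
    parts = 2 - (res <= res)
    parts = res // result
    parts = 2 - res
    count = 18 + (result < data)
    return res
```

if delta < delta:

Transformed code:
def proc(data):
    count = []
    for delta in data:
        if delta < delta:
            count.append(data)
    if result == 2:
        res = res + parts
    else:
        res = result[34]
    parts = 2 - (res <= res)
    parts = res // result
    parts = 2 - res
    count = 18 + (result < data)
    return res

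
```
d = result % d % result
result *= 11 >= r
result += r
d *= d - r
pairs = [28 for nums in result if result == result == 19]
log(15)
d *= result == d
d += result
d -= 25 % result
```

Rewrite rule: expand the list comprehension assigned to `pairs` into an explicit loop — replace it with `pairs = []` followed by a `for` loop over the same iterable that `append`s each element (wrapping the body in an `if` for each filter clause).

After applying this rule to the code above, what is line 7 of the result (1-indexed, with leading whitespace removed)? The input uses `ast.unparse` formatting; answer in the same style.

if result == result == 19:

Transformed code:
d = result % d % result
result *= 11 >= r
result += r
d *= d - r
pairs = []
for nums in result:
    if result == result == 19:
        pairs.append(28)
log(15)
d *= result == d
d += result
d -= 25 % result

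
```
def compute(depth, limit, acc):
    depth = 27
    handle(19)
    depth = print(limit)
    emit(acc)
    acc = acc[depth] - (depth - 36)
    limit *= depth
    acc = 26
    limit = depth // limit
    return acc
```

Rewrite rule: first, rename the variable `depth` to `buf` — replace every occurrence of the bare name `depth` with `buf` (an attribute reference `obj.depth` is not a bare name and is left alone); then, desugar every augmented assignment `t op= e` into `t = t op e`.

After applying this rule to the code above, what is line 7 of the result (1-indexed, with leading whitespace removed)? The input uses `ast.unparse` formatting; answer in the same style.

Transformed code:
def compute(buf, limit, acc):
    buf = 27
    handle(19)
    buf = print(limit)
    emit(acc)
    acc = acc[buf] - (buf - 36)
    limit = limit * buf
    acc = 26
    limit = buf // limit
    return acc

limit = limit * buf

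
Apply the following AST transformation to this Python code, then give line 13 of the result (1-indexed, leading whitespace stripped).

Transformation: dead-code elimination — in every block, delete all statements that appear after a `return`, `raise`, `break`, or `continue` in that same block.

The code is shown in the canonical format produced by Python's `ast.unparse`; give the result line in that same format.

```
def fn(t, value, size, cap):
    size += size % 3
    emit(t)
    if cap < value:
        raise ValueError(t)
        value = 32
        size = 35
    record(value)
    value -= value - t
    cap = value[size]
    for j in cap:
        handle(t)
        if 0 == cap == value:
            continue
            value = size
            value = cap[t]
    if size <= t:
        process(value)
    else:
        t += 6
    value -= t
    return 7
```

Transformed code:
def fn(t, value, size, cap):
    size += size % 3
    emit(t)
    if cap < value:
        raise ValueError(t)
    record(value)
    value -= value - t
    cap = value[size]
    for j in cap:
        handle(t)
        if 0 == cap == value:
            continue
    if size <= t:
        process(value)
    else:
        t += 6
    value -= t
    return 7

if size <= t: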